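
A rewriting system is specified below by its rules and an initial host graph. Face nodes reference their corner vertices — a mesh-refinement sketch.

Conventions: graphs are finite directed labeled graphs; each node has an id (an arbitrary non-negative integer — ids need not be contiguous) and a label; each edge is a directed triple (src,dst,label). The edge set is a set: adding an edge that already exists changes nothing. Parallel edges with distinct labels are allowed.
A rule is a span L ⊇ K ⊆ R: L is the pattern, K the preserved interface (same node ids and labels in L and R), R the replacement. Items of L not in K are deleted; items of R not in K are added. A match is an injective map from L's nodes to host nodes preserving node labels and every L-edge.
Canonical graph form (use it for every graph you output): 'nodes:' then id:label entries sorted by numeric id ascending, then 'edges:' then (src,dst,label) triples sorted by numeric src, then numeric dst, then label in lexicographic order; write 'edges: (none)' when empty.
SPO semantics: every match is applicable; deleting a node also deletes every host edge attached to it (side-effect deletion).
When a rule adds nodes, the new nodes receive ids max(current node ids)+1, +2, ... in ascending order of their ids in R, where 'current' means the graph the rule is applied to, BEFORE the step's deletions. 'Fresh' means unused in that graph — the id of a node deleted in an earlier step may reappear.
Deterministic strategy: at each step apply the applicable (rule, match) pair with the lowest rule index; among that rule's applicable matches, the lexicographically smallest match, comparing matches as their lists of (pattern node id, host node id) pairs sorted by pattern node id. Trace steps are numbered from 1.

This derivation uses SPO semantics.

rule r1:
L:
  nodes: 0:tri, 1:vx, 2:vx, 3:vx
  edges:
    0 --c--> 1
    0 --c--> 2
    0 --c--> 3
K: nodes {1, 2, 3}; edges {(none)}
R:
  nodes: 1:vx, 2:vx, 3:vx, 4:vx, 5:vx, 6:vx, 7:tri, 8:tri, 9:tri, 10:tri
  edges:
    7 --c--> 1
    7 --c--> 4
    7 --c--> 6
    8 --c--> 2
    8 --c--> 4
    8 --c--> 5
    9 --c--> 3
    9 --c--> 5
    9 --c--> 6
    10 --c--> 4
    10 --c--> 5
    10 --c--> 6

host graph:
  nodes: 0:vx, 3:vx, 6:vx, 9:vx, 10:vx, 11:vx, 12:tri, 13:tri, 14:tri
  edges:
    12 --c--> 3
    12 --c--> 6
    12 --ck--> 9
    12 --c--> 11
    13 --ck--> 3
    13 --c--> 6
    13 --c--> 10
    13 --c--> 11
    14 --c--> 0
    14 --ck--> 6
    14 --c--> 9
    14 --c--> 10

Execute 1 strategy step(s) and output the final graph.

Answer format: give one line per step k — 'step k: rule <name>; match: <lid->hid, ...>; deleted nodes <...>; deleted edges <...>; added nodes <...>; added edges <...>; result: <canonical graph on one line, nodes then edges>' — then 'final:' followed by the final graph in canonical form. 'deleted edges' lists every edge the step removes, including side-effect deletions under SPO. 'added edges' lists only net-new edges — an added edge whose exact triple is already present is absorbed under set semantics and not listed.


step 1: rule r1; match: 0->12, 1->3, 2->6, 3->11; deleted nodes 12; deleted edges (12,3,c); (12,6,c); (12,9,ck); (12,11,c); added nodes 15, 16, 17, 18, 19, 20, 21; added edges (18,3,c); (18,15,c); (18,17,c); (19,6,c); (19,15,c); (19,16,c); (20,11,c); (20,16,c); (20,17,c); (21,15,c); (21,16,c); (21,17,c); result: nodes: 0:vx, 3:vx, 6:vx, 9:vx, 10:vx, 11:vx, 13:tri, 14:tri, 15:vx, 16:vx, 17:vx, 18:tri, 19:tri, 20:tri, 21:tri edges: (13,3,ck); (13,6,c); (13,10,c); (13,11,c); (14,0,c); (14,6,ck); (14,9,c); (14,10,c); (18,3,c); (18,15,c); (18,17,c); (19,6,c); (19,15,c); (19,16,c); (20,11,c); (20,16,c); (20,17,c); (21,15,c); (21,16,c); (21,17,c)
final:
nodes: 0:vx, 3:vx, 6:vx, 9:vx, 10:vx, 11:vx, 13:tri, 14:tri, 15:vx, 16:vx, 17:vx, 18:tri, 19:tri, 20:tri, 21:tri
edges: (13,3,ck); (13,6,c); (13,10,c); (13,11,c); (14,0,c); (14,6,ck); (14,9,c); (14,10,c); (18,3,c); (18,15,c); (18,17,c); (19,6,c); (19,15,c); (19,16,c); (20,11,c); (20,16,c); (20,17,c); (21,15,c); (21,16,c); (21,17,c)


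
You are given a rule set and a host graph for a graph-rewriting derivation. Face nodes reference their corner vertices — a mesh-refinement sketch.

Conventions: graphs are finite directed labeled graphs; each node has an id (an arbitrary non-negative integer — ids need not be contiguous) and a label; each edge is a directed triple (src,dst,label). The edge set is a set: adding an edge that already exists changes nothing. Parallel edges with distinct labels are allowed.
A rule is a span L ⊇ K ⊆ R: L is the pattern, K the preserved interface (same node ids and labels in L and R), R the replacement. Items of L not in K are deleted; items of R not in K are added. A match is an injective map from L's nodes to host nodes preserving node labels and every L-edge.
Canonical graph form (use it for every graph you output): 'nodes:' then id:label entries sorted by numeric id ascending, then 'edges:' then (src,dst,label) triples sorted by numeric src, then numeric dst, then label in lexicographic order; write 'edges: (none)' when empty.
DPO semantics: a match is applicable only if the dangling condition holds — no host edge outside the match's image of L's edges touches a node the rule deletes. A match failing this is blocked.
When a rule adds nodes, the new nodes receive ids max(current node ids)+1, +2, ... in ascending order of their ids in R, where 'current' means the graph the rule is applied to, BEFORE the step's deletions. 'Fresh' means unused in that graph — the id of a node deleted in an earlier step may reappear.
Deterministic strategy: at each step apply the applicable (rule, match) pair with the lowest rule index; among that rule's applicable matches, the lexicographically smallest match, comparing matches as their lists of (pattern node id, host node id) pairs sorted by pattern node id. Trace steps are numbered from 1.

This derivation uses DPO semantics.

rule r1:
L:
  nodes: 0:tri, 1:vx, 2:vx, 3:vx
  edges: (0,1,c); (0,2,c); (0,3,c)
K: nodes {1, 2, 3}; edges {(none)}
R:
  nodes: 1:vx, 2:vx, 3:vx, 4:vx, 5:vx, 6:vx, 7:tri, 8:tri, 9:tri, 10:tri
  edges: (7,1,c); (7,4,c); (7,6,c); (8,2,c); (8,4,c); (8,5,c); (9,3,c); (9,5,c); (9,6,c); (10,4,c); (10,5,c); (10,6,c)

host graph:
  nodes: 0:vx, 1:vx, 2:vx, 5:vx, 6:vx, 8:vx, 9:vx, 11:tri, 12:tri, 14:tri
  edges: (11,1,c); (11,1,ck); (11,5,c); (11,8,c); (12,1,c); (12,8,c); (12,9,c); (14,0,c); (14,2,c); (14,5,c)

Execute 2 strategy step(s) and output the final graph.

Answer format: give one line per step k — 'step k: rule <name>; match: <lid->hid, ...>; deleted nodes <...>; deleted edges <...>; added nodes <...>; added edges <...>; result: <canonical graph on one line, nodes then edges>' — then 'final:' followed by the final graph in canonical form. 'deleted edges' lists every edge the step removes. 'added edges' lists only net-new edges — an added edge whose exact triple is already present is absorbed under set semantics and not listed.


step 1: rule r1; match: 0->12, 1->1, 2->8, 3->9; deleted nodes 12; deleted edges (12,1,c); (12,8,c); (12,9,c); added nodes 15, 16, 17, 18, 19, 20, 21; added edges (18,1,c); (18,15,c); (18,17,c); (19,8,c); (19,15,c); (19,16,c); (20,9,c); (20,16,c); (20,17,c); (21,15,c); (21,16,c); (21,17,c); result: nodes: 0:vx, 1:vx, 2:vx, 5:vx, 6:vx, 8:vx, 9:vx, 11:tri, 14:tri, 15:vx, 16:vx, 17:vx, 18:tri, 19:tri, 20:tri, 21:tri edges: (11,1,c); (11,1,ck); (11,5,c); (11,8,c); (14,0,c); (14,2,c); (14,5,c); (18,1,c); (18,15,c); (18,17,c); (19,8,c); (19,15,c); (19,16,c); (20,9,c); (20,16,c); (20,17,c); (21,15,c); (21,16,c); (21,17,c)
step 2: rule r1; match: 0->14, 1->0, 2->2, 3->5; deleted nodes 14; deleted edges (14,0,c); (14,2,c); (14,5,c); added nodes 22, 23, 24, 25, 26, 27, 28; added edges (25,0,c); (25,22,c); (25,24,c); (26,2,c); (26,22,c); (26,23,c); (27,5,c); (27,23,c); (27,24,c); (28,22,c); (28,23,c); (28,24,c); result: nodes: 0:vx, 1:vx, 2:vx, 5:vx, 6:vx, 8:vx, 9:vx, 11:tri, 15:vx, 16:vx, 17:vx, 18:tri, 19:tri, 20:tri, 21:tri, 22:vx, 23:vx, 24:vx, 25:tri, 26:tri, 27:tri, 28:tri edges: (11,1,c); (11,1,ck); (11,5,c); (11,8,c); (18,1,c); (18,15,c); (18,17,c); (19,8,c); (19,15,c); (19,16,c); (20,9,c); (20,16,c); (20,17,c); (21,15,c); (21,16,c); (21,17,c); (25,0,c); (25,22,c); (25,24,c); (26,2,c); (26,22,c); (26,23,c); (27,5,c); (27,23,c); (27,24,c); (28,22,c); (28,23,c); (28,24,c)
final:
nodes: 0:vx, 1:vx, 2:vx, 5:vx, 6:vx, 8:vx, 9:vx, 11:tri, 15:vx, 16:vx, 17:vx, 18:tri, 19:tri, 20:tri, 21:tri, 22:vx, 23:vx, 24:vx, 25:tri, 26:tri, 27:tri, 28:tri
edges: (11,1,c); (11,1,ck); (11,5,c); (11,8,c); (18,1,c); (18,15,c); (18,17,c); (19,8,c); (19,15,c); (19,16,c); (20,9,c); (20,16,c); (20,17,c); (21,15,c); (21,16,c); (21,17,c); (25,0,c); (25,22,c); (25,24,c); (26,2,c); (26,22,c); (26,23,c); (27,5,c); (27,23,c); (27,24,c); (28,22,c); (28,23,c); (28,24,c)


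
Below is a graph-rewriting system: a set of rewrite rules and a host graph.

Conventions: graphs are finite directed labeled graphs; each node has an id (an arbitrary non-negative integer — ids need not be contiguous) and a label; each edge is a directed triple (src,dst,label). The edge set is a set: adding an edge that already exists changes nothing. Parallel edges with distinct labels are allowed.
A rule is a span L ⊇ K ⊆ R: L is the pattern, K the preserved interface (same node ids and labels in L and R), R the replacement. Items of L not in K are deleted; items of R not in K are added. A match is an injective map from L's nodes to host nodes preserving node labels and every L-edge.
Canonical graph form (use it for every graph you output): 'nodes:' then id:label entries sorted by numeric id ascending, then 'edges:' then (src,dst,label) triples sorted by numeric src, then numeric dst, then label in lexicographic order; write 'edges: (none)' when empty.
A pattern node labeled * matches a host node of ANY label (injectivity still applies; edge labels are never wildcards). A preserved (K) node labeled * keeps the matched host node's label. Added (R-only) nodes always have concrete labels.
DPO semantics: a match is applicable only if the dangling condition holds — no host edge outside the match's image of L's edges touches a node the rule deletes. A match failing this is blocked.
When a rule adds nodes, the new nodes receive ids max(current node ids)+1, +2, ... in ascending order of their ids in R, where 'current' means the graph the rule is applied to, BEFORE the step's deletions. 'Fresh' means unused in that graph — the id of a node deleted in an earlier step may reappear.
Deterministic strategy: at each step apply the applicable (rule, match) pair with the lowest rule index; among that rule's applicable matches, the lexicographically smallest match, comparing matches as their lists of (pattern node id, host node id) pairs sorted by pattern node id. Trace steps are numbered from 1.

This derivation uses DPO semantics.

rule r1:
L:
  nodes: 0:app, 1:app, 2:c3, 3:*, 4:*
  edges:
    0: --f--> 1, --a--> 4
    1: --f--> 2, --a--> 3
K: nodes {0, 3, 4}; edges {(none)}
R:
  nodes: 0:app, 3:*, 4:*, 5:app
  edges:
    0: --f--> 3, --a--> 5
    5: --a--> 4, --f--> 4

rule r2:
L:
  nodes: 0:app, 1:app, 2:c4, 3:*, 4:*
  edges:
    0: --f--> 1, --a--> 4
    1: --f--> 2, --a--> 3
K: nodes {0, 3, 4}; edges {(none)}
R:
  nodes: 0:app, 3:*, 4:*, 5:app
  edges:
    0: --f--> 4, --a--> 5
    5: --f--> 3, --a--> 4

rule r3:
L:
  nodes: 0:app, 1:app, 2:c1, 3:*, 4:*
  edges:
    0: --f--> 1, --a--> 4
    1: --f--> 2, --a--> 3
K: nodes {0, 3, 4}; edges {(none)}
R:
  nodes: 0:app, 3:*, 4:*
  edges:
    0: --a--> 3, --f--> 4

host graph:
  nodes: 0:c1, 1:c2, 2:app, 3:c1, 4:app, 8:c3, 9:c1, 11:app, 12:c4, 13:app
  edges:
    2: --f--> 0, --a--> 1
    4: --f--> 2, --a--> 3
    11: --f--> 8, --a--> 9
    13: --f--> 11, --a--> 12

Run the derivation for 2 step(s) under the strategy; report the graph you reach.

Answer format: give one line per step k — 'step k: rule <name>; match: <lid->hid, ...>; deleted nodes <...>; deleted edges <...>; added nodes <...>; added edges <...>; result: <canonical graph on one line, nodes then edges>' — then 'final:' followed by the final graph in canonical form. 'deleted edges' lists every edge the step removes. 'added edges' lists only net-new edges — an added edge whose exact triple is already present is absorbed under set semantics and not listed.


step 1: rule r1; match: 0->13, 1->11, 2->8, 3->9, 4->12; deleted nodes 8, 11; deleted edges (11,8,f); (11,9,a); (13,11,f); (13,12,a); added nodes 14; added edges (13,9,f); (13,14,a); (14,12,a); (14,12,f); result: nodes: 0:c1, 1:c2, 2:app, 3:c1, 4:app, 9:c1, 12:c4, 13:app, 14:app edges: (2,0,f); (2,1,a); (4,2,f); (4,3,a); (13,9,f); (13,14,a); (14,12,a); (14,12,f)
step 2: rule r3; match: 0->4, 1->2, 2->0, 3->1, 4->3; deleted nodes 0, 2; deleted edges (2,0,f); (2,1,a); (4,2,f); (4,3,a); added nodes (none); added edges (4,1,a); (4,3,f); result: nodes: 1:c2, 3:c1, 4:app, 9:c1, 12:c4, 13:app, 14:app edges: (4,1,a); (4,3,f); (13,9,f); (13,14,a); (14,12,a); (14,12,f)
final:
nodes: 1:c2, 3:c1, 4:app, 9:c1, 12:c4, 13:app, 14:app
edges: (4,1,a); (4,3,f); (13,9,f); (13,14,a); (14,12,a); (14,12,f)


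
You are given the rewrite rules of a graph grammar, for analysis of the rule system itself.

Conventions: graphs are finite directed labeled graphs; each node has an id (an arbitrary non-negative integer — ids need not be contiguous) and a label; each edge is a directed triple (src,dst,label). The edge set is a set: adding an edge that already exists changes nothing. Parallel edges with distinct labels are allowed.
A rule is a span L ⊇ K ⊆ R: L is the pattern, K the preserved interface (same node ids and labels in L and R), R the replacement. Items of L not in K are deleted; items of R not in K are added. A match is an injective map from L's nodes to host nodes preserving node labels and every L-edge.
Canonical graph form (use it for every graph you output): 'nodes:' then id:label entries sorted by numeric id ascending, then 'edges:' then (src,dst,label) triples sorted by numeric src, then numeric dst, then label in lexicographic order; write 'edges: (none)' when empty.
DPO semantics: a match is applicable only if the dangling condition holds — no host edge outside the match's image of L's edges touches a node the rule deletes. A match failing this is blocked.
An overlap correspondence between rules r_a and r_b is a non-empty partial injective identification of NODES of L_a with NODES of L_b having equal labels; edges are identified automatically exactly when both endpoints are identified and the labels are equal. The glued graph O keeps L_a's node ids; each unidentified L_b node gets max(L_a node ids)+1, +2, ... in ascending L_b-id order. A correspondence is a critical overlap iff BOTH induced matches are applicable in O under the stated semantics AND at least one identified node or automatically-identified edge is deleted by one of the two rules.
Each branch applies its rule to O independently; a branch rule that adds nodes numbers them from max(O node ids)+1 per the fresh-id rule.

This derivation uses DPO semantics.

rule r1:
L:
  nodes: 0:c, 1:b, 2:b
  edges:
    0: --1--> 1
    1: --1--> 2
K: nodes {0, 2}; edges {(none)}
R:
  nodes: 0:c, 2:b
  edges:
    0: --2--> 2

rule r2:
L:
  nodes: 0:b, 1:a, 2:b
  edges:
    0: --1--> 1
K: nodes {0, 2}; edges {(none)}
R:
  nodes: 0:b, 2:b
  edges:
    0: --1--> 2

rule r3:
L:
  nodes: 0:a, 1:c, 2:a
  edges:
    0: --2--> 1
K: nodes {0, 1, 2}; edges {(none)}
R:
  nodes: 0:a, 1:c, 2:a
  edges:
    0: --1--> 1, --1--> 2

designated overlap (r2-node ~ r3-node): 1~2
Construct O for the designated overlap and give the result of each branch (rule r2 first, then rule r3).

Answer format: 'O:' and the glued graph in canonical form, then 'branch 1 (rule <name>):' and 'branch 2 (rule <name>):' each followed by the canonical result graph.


O:
nodes: 0:b, 1:a, 2:b, 3:a, 4:c
edges: (0,1,1); (3,4,2)
branch 1 (rule r2):
nodes: 0:b, 2:b, 3:a, 4:c
edges: (0,2,1); (3,4,2)
branch 2 (rule r3):
nodes: 0:b, 1:a, 2:b, 3:a, 4:c
edges: (0,1,1); (3,1,1); (3,4,1)


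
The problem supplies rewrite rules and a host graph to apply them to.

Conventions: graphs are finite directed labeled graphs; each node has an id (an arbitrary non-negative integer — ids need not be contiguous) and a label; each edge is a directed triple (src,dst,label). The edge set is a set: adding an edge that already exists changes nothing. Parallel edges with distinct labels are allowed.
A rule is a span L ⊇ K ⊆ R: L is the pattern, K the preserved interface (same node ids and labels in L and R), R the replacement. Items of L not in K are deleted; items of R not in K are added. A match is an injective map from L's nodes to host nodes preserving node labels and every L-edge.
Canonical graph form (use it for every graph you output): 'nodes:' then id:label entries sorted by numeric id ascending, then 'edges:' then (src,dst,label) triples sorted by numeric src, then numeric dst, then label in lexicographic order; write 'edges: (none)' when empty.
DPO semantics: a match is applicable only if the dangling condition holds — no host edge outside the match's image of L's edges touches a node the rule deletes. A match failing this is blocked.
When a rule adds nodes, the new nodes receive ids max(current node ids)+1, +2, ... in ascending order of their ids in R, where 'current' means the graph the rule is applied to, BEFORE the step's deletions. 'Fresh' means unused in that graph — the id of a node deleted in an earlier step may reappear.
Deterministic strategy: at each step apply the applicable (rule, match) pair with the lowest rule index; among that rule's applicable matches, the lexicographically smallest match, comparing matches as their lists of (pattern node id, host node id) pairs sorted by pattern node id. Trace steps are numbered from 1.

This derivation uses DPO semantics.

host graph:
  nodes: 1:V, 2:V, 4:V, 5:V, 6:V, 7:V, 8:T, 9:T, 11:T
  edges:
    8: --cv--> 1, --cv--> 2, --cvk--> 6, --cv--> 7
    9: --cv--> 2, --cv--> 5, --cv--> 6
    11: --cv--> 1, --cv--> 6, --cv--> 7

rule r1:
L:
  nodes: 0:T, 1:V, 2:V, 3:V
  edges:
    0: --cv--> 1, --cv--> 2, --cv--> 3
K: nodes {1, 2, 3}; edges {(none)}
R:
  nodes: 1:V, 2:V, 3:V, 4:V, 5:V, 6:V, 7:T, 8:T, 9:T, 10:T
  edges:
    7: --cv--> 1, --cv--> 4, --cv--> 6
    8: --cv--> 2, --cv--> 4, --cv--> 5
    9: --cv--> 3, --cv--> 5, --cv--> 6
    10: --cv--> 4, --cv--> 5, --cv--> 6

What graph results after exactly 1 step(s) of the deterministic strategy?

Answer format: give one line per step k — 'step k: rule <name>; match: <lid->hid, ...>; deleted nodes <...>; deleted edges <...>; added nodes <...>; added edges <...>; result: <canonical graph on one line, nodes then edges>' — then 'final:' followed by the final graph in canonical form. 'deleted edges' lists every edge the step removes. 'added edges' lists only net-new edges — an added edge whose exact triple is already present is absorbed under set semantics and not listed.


step 1: rule r1; match: 0->9, 1->2, 2->5, 3->6; deleted nodes 9; deleted edges (9,2,cv); (9,5,cv); (9,6,cv); added nodes 12, 13, 14, 15, 16, 17, 18; added edges (15,2,cv); (15,12,cv); (15,14,cv); (16,5,cv); (16,12,cv); (16,13,cv); (17,6,cv); (17,13,cv); (17,14,cv); (18,12,cv); (18,13,cv); (18,14,cv); result: nodes: 1:V, 2:V, 4:V, 5:V, 6:V, 7:V, 8:T, 11:T, 12:V, 13:V, 14:V, 15:T, 16:T, 17:T, 18:T edges: (8,1,cv); (8,2,cv); (8,6,cvk); (8,7,cv); (11,1,cv); (11,6,cv); (11,7,cv); (15,2,cv); (15,12,cv); (15,14,cv); (16,5,cv); (16,12,cv); (16,13,cv); (17,6,cv); (17,13,cv); (17,14,cv); (18,12,cv); (18,13,cv); (18,14,cv)
final:
nodes: 1:V, 2:V, 4:V, 5:V, 6:V, 7:V, 8:T, 11:T, 12:V, 13:V, 14:V, 15:T, 16:T, 17:T, 18:T
edges: (8,1,cv); (8,2,cv); (8,6,cvk); (8,7,cv); (11,1,cv); (11,6,cv); (11,7,cv); (15,2,cv); (15,12,cv); (15,14,cv); (16,5,cv); (16,12,cv); (16,13,cv); (17,6,cv); (17,13,cv); (17,14,cv); (18,12,cv); (18,13,cv); (18,14,cv)


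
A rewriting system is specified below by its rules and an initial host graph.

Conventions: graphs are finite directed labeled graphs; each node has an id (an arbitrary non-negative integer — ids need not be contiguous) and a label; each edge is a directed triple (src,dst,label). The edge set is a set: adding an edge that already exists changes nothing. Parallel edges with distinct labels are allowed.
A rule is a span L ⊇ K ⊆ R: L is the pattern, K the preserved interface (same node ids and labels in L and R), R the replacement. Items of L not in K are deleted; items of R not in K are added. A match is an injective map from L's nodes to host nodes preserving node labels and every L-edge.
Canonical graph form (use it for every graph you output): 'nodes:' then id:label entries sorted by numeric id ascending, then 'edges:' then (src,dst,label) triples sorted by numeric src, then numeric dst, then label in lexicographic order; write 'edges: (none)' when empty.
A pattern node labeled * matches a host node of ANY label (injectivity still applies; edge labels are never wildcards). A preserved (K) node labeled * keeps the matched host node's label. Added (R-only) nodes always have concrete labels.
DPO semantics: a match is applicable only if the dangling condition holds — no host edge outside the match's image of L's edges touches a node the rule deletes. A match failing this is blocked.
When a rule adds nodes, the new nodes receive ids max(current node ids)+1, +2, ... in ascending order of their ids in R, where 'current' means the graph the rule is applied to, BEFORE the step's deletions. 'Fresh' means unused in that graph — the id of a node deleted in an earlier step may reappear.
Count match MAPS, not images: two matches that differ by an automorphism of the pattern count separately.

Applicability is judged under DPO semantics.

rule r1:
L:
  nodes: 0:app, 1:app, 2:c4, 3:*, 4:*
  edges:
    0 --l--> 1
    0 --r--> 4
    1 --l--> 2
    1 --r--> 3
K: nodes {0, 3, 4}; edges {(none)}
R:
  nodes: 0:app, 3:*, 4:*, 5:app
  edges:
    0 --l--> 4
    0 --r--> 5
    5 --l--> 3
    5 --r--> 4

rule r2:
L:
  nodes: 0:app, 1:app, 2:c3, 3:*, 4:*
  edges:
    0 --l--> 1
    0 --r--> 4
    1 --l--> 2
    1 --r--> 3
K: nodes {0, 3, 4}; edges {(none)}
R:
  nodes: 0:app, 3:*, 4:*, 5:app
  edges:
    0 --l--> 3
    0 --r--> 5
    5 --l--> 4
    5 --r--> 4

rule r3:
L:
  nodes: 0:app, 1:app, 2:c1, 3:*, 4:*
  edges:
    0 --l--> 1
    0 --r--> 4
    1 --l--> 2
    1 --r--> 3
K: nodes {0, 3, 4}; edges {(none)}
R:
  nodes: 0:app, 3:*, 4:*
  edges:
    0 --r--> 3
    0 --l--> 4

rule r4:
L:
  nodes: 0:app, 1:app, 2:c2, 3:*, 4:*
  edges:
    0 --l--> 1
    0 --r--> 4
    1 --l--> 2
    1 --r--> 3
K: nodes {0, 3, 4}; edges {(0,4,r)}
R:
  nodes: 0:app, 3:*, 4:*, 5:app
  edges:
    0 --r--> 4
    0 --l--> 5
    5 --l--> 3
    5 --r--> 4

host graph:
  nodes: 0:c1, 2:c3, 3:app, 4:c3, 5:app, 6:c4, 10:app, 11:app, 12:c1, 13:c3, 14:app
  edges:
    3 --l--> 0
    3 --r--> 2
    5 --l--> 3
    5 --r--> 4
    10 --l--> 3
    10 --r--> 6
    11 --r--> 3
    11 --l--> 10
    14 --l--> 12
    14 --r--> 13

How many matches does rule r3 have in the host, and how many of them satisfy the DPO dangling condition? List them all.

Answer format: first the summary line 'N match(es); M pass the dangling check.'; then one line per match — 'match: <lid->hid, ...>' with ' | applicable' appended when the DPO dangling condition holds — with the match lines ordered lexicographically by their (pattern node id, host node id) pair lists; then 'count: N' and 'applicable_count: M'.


2 match(es); 0 pass the dangling check.
match: 0->5, 1->3, 2->0, 3->2, 4->4
match: 0->10, 1->3, 2->0, 3->2, 4->6
count: 2
applicable_count: 0


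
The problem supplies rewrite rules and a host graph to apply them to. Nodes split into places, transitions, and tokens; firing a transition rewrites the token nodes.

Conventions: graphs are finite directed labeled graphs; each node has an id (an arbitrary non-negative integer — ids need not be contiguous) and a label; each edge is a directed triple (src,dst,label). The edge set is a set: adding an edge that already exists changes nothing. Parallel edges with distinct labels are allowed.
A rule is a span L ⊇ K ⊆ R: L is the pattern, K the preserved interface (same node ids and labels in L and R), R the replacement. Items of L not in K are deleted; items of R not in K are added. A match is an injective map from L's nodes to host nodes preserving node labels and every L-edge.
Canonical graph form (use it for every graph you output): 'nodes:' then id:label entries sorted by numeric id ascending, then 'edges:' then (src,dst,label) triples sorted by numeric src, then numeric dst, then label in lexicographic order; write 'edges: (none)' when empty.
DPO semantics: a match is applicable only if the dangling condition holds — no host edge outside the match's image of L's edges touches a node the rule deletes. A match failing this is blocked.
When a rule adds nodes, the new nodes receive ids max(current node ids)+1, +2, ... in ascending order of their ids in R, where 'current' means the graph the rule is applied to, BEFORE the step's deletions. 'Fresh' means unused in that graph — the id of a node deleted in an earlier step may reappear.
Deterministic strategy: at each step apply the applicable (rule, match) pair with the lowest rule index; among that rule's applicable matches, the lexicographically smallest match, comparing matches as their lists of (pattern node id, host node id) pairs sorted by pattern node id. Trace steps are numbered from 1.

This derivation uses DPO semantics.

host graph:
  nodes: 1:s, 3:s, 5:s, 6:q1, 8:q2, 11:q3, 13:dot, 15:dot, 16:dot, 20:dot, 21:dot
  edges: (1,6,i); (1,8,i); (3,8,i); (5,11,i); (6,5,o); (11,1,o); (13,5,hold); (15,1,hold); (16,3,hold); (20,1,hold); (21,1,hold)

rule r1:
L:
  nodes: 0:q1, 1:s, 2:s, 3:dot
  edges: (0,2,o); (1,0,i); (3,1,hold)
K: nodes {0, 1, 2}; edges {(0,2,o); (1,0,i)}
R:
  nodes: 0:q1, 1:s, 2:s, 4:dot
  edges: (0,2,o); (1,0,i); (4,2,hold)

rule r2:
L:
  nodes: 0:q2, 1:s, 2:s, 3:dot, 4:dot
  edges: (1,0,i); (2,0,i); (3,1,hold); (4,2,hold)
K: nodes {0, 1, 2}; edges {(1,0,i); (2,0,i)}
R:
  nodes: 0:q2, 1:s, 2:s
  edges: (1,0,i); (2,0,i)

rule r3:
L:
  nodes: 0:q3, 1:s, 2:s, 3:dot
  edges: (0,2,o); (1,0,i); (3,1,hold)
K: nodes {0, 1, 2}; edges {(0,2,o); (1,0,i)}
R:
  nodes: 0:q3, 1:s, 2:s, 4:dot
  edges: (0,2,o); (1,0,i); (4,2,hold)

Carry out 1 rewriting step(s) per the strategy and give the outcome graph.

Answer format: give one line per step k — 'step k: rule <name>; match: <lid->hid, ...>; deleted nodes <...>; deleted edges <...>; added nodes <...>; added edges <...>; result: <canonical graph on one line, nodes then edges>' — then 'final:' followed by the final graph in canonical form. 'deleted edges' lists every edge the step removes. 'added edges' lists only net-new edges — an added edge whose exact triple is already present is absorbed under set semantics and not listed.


step 1: rule r1; match: 0->6, 1->1, 2->5, 3->15; deleted nodes 15; deleted edges (15,1,hold); added nodes 22; added edges (22,5,hold); result: nodes: 1:s, 3:s, 5:s, 6:q1, 8:q2, 11:q3, 13:dot, 16:dot, 20:dot, 21:dot, 22:dot edges: (1,6,i); (1,8,i); (3,8,i); (5,11,i); (6,5,o); (11,1,o); (13,5,hold); (16,3,hold); (20,1,hold); (21,1,hold); (22,5,hold)
final:
nodes: 1:s, 3:s, 5:s, 6:q1, 8:q2, 11:q3, 13:dot, 16:dot, 20:dot, 21:dot, 22:dot
edges: (1,6,i); (1,8,i); (3,8,i); (5,11,i); (6,5,o); (11,1,o); (13,5,hold); (16,3,hold); (20,1,hold); (21,1,hold); (22,5,hold)


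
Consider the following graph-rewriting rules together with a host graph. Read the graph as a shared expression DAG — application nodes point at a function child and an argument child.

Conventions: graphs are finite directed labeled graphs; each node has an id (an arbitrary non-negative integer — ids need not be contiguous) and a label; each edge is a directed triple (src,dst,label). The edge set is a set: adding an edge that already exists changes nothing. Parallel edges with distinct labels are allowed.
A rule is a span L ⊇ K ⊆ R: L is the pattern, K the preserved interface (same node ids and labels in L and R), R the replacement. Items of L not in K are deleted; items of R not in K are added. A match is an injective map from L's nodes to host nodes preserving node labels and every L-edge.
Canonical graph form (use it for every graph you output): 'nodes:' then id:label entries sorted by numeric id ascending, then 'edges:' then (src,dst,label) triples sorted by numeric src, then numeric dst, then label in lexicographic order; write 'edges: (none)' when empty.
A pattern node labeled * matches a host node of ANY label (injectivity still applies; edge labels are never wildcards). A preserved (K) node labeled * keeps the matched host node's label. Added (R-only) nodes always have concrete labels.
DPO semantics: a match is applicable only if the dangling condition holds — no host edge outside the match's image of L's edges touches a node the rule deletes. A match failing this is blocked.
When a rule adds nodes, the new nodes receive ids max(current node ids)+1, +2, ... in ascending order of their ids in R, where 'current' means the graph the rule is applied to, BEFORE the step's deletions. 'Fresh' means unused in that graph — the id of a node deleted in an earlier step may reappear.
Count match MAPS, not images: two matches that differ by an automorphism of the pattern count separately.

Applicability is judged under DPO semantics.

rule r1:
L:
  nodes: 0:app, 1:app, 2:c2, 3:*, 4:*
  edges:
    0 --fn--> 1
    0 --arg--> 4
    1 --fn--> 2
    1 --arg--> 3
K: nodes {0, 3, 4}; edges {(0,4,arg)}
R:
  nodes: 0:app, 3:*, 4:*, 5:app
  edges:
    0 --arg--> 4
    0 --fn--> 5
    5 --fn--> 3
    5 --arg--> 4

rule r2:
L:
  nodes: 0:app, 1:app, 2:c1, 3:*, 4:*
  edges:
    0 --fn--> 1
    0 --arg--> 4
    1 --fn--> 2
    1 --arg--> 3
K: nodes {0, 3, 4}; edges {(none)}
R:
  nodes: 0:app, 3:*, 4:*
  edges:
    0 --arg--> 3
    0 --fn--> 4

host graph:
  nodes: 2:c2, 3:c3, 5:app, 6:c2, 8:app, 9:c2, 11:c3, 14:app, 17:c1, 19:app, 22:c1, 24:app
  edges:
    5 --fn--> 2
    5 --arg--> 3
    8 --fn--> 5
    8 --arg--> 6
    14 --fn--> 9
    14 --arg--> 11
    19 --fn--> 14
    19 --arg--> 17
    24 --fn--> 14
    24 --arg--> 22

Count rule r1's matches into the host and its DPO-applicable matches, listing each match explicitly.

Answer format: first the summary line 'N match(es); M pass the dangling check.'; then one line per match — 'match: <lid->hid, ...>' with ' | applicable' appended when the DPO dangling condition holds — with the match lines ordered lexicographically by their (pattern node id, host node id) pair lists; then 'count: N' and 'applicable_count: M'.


3 match(es); 1 pass the dangling check.
match: 0->8, 1->5, 2->2, 3->3, 4->6 | applicable
match: 0->19, 1->14, 2->9, 3->11, 4->17
match: 0->24, 1->14, 2->9, 3->11, 4->22
count: 3
applicable_count: 1


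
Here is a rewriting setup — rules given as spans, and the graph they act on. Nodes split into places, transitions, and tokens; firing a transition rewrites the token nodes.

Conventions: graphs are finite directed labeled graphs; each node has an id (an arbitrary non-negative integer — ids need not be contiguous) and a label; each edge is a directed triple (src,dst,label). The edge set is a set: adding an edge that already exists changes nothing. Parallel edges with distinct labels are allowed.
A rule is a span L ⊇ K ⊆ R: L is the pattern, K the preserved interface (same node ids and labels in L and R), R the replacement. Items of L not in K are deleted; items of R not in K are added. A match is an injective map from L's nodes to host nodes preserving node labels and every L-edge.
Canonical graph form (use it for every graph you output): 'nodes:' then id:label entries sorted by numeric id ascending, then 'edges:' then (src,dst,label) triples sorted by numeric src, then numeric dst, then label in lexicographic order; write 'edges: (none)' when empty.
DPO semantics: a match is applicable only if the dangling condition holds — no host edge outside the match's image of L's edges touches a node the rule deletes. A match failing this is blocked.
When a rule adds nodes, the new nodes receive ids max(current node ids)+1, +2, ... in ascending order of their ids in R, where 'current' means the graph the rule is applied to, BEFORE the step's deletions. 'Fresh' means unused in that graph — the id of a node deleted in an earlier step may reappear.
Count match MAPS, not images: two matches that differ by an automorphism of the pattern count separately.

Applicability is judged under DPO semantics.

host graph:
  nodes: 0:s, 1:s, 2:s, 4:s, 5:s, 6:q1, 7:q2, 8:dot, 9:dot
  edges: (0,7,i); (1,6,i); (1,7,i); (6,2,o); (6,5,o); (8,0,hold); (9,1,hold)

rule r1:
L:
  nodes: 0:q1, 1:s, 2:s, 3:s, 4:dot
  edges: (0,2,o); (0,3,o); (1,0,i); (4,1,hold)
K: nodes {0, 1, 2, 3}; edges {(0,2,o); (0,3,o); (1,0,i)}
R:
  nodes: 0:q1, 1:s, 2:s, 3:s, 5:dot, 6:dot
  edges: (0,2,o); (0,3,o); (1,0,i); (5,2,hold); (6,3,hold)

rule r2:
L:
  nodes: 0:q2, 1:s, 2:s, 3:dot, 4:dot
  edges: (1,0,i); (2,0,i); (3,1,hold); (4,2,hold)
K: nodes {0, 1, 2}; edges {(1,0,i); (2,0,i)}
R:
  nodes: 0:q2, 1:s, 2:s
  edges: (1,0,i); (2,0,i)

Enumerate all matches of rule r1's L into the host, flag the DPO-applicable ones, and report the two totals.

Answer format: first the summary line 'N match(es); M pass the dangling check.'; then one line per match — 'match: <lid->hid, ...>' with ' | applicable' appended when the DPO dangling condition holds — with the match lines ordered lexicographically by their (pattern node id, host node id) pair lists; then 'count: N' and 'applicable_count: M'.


2 match(es); 2 pass the dangling check.
match: 0->6, 1->1, 2->2, 3->5, 4->9 | applicable
match: 0->6, 1->1, 2->5, 3->2, 4->9 | applicable
count: 2
applicable_count: 2


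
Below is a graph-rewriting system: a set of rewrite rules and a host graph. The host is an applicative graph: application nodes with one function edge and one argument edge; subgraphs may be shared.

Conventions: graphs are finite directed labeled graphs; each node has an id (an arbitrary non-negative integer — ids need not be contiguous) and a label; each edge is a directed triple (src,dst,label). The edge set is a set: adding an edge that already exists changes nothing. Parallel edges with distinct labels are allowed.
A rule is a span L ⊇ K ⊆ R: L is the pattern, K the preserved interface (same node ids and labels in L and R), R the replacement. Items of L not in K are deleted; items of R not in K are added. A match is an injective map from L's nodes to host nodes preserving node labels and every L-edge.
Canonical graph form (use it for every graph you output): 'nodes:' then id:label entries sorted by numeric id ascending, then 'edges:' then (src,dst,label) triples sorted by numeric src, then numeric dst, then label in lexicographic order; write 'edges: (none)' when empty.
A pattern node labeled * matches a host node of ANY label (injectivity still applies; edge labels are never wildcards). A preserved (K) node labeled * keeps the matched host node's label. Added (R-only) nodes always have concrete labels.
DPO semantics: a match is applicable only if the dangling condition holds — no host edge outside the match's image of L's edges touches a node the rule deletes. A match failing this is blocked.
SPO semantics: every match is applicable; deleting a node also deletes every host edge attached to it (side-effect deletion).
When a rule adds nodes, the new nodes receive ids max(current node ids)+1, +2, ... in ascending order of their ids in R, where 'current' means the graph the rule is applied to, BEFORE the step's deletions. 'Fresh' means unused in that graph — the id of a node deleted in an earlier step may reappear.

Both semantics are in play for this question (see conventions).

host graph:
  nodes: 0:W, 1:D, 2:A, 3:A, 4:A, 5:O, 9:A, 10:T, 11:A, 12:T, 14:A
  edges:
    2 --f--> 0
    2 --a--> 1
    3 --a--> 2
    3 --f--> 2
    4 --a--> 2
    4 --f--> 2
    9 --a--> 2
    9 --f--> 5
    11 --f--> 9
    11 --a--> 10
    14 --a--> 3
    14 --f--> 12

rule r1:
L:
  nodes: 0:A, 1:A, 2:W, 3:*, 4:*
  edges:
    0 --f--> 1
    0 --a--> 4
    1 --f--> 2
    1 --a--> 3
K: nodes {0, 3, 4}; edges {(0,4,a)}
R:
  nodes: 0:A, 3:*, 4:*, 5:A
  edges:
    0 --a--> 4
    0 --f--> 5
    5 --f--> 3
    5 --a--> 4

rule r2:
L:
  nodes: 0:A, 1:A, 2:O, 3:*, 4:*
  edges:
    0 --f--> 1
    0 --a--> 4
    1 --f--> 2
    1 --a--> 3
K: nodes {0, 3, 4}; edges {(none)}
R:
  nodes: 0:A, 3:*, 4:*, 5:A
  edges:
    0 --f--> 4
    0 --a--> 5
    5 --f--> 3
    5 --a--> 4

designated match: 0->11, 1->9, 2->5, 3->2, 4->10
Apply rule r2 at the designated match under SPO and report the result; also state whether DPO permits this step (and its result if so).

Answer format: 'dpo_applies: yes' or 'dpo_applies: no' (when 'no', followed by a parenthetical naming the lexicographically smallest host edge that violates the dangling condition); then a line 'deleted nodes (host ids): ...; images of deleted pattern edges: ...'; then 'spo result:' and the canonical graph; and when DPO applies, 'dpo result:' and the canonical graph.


dpo_applies: yes
deleted nodes (host ids): 5, 9; images of deleted pattern edges: (9,2,a); (9,5,f); (11,9,f); (11,10,a)
spo result:
nodes: 0:W, 1:D, 2:A, 3:A, 4:A, 10:T, 11:A, 12:T, 14:A, 15:A
edges: (2,0,f); (2,1,a); (3,2,a); (3,2,f); (4,2,a); (4,2,f); (11,10,f); (11,15,a); (14,3,a); (14,12,f); (15,2,f); (15,10,a)
dpo result:
nodes: 0:W, 1:D, 2:A, 3:A, 4:A, 10:T, 11:A, 12:T, 14:A, 15:A
edges: (2,0,f); (2,1,a); (3,2,a); (3,2,f); (4,2,a); (4,2,f); (11,10,f); (11,15,a); (14,3,a); (14,12,f); (15,2,f); (15,10,a)


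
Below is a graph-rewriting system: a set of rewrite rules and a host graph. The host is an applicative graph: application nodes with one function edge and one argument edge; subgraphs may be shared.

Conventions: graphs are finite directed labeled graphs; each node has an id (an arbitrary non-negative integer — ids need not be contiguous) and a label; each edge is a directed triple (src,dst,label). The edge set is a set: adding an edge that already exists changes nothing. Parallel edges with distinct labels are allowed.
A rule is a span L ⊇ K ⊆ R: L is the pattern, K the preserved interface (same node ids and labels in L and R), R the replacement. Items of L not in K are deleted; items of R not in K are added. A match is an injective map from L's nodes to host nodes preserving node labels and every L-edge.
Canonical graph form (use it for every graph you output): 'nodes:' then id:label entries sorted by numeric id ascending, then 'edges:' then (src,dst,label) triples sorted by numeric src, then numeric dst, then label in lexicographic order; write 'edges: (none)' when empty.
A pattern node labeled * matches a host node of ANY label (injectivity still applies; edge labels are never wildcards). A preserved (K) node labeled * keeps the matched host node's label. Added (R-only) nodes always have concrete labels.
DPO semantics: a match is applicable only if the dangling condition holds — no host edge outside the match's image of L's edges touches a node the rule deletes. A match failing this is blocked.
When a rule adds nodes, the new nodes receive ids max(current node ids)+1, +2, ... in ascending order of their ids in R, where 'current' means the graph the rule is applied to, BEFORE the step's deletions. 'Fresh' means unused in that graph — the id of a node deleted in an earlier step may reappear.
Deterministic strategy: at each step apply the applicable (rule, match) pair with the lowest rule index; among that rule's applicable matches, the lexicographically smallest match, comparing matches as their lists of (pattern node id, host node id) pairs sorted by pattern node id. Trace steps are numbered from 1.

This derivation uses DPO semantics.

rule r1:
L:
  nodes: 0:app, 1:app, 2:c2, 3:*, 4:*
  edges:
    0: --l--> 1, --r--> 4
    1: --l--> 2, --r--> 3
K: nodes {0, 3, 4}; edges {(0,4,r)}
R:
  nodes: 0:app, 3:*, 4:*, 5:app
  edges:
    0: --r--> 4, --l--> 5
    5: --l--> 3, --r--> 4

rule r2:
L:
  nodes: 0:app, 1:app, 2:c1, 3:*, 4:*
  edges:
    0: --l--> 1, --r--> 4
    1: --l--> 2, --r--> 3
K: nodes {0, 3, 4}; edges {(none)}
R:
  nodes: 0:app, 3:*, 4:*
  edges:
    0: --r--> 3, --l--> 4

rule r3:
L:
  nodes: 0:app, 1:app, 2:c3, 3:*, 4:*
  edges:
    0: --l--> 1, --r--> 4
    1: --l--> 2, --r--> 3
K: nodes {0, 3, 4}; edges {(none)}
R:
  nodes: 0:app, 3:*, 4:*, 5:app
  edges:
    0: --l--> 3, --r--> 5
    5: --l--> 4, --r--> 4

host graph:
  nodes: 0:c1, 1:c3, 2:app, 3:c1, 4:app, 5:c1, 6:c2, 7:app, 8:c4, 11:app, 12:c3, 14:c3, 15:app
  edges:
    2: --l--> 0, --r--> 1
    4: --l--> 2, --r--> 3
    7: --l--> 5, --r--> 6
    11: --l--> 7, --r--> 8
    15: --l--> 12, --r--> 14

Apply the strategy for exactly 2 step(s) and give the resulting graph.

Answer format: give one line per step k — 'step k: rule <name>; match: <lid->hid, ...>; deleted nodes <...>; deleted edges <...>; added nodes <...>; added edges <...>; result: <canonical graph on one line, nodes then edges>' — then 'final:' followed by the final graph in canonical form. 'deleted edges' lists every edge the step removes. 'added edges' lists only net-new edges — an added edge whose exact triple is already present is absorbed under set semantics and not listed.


step 1: rule r2; match: 0->4, 1->2, 2->0, 3->1, 4->3; deleted nodes 0, 2; deleted edges (2,0,l); (2,1,r); (4,2,l); (4,3,r); added nodes (none); added edges (4,1,r); (4,3,l); result: nodes: 1:c3, 3:c1, 4:app, 5:c1, 6:c2, 7:app, 8:c4, 11:app, 12:c3, 14:c3, 15:app edges: (4,1,r); (4,3,l); (7,5,l); (7,6,r); (11,7,l); (11,8,r); (15,12,l); (15,14,r)
step 2: rule r2; match: 0->11, 1->7, 2->5, 3->6, 4->8; deleted nodes 5, 7; deleted edges (7,5,l); (7,6,r); (11,7,l); (11,8,r); added nodes (none); added edges (11,6,r); (11,8,l); result: nodes: 1:c3, 3:c1, 4:app, 6:c2, 8:c4, 11:app, 12:c3, 14:c3, 15:app edges: (4,1,r); (4,3,l); (11,6,r); (11,8,l); (15,12,l); (15,14,r)
final:
nodes: 1:c3, 3:c1, 4:app, 6:c2, 8:c4, 11:app, 12:c3, 14:c3, 15:app
edges: (4,1,r); (4,3,l); (11,6,r); (11,8,l); (15,12,l); (15,14,r)
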